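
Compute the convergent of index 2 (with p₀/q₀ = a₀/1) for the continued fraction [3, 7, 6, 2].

Using pₖ = aₖpₖ₋₁ + pₖ₋₂, qₖ = aₖqₖ₋₁ + qₖ₋₂ (with p₋₁=1, p₋₂=0, q₋₁=0, q₋₂=1):
  k=0: a=3, p=3, q=1
  k=1: a=7, p=22, q=7
  k=2: a=6, p=135, q=43

135/43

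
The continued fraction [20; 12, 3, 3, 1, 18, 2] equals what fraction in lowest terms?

123821/6166

Fold from the inside: start with 2/1.
  18 + 1/2 = 37/2
  1 + 2/37 = 39/37
  3 + 37/39 = 154/39
  3 + 39/154 = 501/154
  12 + 154/501 = 6166/501
  20 + 501/6166 = 123821/6166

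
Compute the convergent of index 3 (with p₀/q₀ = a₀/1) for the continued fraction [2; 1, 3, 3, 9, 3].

36/13

Using pₖ = aₖpₖ₋₁ + pₖ₋₂, qₖ = aₖqₖ₋₁ + qₖ₋₂ (with p₋₁=1, p₋₂=0, q₋₁=0, q₋₂=1):
  k=0: a=2, p=2, q=1
  k=1: a=1, p=3, q=1
  k=2: a=3, p=11, q=4
  k=3: a=3, p=36, q=13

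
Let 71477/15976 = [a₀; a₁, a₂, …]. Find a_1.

71477 = 4·15976 + 7573   →  a_0 = 4
15976 = 2·7573 + 830   →  a_1 = 2

2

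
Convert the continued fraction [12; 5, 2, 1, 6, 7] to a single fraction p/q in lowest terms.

Fold from the inside: start with 7/1.
  6 + 1/7 = 43/7
  1 + 7/43 = 50/43
  2 + 43/50 = 143/50
  5 + 50/143 = 765/143
  12 + 143/765 = 9323/765

9323/765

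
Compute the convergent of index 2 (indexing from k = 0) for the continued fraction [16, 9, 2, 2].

306/19

Using pₖ = aₖpₖ₋₁ + pₖ₋₂, qₖ = aₖqₖ₋₁ + qₖ₋₂ (with p₋₁=1, p₋₂=0, q₋₁=0, q₋₂=1):
  k=0: a=16, p=16, q=1
  k=1: a=9, p=145, q=9
  k=2: a=2, p=306, q=19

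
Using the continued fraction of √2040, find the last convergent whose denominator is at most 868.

√2040 = [45; 6, 90, …] (period length 2).
Convergents:
  p_0/q_0 = 45/1
  p_1/q_1 = 271/6
  p_2/q_2 = 24435/541
  p_3/q_3 = 146881/3252
q_2 = 541 ≤ 868 < 3252 = q_3, so the answer is 24435/541.

24435/541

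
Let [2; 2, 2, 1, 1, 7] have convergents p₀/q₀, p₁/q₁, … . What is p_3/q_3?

Using pₖ = aₖpₖ₋₁ + pₖ₋₂, qₖ = aₖqₖ₋₁ + qₖ₋₂ (with p₋₁=1, p₋₂=0, q₋₁=0, q₋₂=1):
  k=0: a=2, p=2, q=1
  k=1: a=2, p=5, q=2
  k=2: a=2, p=12, q=5
  k=3: a=1, p=17, q=7

17/7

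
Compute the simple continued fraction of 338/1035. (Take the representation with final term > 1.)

338 = 0·1035 + 338
1035 = 3·338 + 21
338 = 16·21 + 2
21 = 10·2 + 1
2 = 2·1 + 0  (stop)
So 338/1035 = [0; 3, 16, 10, 2].

[0; 3, 16, 10, 2]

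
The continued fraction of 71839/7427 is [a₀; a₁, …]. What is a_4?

7

71839 = 9·7427 + 4996   →  a_0 = 9
7427 = 1·4996 + 2431   →  a_1 = 1
4996 = 2·2431 + 134   →  a_2 = 2
2431 = 18·134 + 19   →  a_3 = 18
134 = 7·19 + 1   →  a_4 = 7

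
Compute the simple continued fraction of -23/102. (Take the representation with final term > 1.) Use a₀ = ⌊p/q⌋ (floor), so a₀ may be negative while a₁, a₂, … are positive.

[-1; 1, 3, 2, 3, 3]

-23 = -1×102 + 79
102 = 1×79 + 23
79 = 3×23 + 10
23 = 2×10 + 3
10 = 3×3 + 1
3 = 3×1 + 0  (stop)
So -23/102 = [-1; 1, 3, 2, 3, 3].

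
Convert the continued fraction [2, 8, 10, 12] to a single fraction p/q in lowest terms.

Fold from the inside: start with 12/1.
  10 + 1/12 = 121/12
  8 + 12/121 = 980/121
  2 + 121/980 = 2081/980

2081/980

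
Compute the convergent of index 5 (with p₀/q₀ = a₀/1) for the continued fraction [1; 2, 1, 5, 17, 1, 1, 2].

418/309

Using pₖ = aₖpₖ₋₁ + pₖ₋₂, qₖ = aₖqₖ₋₁ + qₖ₋₂ (with p₋₁=1, p₋₂=0, q₋₁=0, q₋₂=1):
  k=0: a=1, p=1, q=1
  k=1: a=2, p=3, q=2
  k=2: a=1, p=4, q=3
  k=3: a=5, p=23, q=17
  k=4: a=17, p=395, q=292
  k=5: a=1, p=418, q=309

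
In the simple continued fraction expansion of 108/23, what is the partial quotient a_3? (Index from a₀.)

3

108 = 4·23 + 16   →  a_0 = 4
23 = 1·16 + 7   →  a_1 = 1
16 = 2·7 + 2   →  a_2 = 2
7 = 3·2 + 1   →  a_3 = 3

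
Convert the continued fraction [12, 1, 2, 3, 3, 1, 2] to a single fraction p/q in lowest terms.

1511/119

Using pₖ = aₖpₖ₋₁ + pₖ₋₂ and qₖ = aₖqₖ₋₁ + qₖ₋₂:
  k=0: a=12, p=12, q=1
  k=1: a=1, p=13, q=1
  k=2: a=2, p=38, q=3
  k=3: a=3, p=127, q=10
  k=4: a=3, p=419, q=33
  k=5: a=1, p=546, q=43
  k=6: a=2, p=1511, q=119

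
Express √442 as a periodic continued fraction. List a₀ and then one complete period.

[21; 42]

a₀ = ⌊√442⌋ = 21.
With m₀=0, d₀=1 and mₖ₊₁ = dₖaₖ − mₖ, dₖ₊₁ = (n − mₖ₊₁²)/dₖ, aₖ₊₁ = ⌊(a₀+mₖ₊₁)/dₖ₊₁⌋:
  k=1: m=21, d=1, a=42
d=1 and a=2a₀=42 at k=1, so the next step gives (m, d) = (21, 1) again — its k=1 value — and the period has length 1.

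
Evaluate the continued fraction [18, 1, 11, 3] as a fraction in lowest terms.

Using pₖ = aₖpₖ₋₁ + pₖ₋₂ and qₖ = aₖqₖ₋₁ + qₖ₋₂:
  k=0: a=18, p=18, q=1
  k=1: a=1, p=19, q=1
  k=2: a=11, p=227, q=12
  k=3: a=3, p=700, q=37

700/37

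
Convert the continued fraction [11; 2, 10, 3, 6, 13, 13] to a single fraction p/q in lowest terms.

Fold from the inside: start with 13/1.
  13 + 1/13 = 170/13
  6 + 13/170 = 1033/170
  3 + 170/1033 = 3269/1033
  10 + 1033/3269 = 33723/3269
  2 + 3269/33723 = 70715/33723
  11 + 33723/70715 = 811588/70715

811588/70715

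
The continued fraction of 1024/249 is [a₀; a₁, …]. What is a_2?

1

1024 = 4·249 + 28   →  a_0 = 4
249 = 8·28 + 25   →  a_1 = 8
28 = 1·25 + 3   →  a_2 = 1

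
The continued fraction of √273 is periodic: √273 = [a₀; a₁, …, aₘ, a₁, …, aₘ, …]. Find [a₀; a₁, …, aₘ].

[16; 1, 1, 10, 1, 1, 32]

a₀ = ⌊√273⌋ = 16.
With m₀=0, d₀=1 and mₖ₊₁ = dₖaₖ − mₖ, dₖ₊₁ = (n − mₖ₊₁²)/dₖ, aₖ₊₁ = ⌊(a₀+mₖ₊₁)/dₖ₊₁⌋:
  k=1: m=16, d=17, a=1
  k=2: m=1, d=16, a=1
  k=3: m=15, d=3, a=10
  k=4: m=15, d=16, a=1
  k=5: m=1, d=17, a=1
  k=6: m=16, d=1, a=32
d=1 and a=2a₀=32 at k=6, so the next step gives (m, d) = (16, 17) again — its k=1 value — and the period has length 6.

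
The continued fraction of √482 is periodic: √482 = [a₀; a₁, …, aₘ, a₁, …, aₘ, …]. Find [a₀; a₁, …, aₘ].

a₀ = ⌊√482⌋ = 21.
With m₀=0, d₀=1 and mₖ₊₁ = dₖaₖ − mₖ, dₖ₊₁ = (n − mₖ₊₁²)/dₖ, aₖ₊₁ = ⌊(a₀+mₖ₊₁)/dₖ₊₁⌋:
  k=1: m=21, d=41, a=1
  k=2: m=20, d=2, a=20
  k=3: m=20, d=41, a=1
  k=4: m=21, d=1, a=42
d=1 and a=2a₀=42 at k=4, so the next step gives (m, d) = (21, 41) again — its k=1 value — and the period has length 4.

[21; 1, 20, 1, 42]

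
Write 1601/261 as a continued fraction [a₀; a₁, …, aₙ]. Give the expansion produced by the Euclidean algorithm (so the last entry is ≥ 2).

[6; 7, 2, 5, 3]

1601 = 6·261 + 35
261 = 7·35 + 16
35 = 2·16 + 3
16 = 5·3 + 1
3 = 3·1 + 0  (stop)
So 1601/261 = [6; 7, 2, 5, 3].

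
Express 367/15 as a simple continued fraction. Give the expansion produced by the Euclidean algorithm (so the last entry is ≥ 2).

[24; 2, 7]

367 = 24×15 + 7
15 = 2×7 + 1
7 = 7×1 + 0  (stop)
So 367/15 = [24; 2, 7].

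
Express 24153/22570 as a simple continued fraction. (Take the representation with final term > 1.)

24153 = 1·22570 + 1583
22570 = 14·1583 + 408
1583 = 3·408 + 359
408 = 1·359 + 49
359 = 7·49 + 16
49 = 3·16 + 1
16 = 16·1 + 0  (stop)
So 24153/22570 = [1; 14, 3, 1, 7, 3, 16].

[1; 14, 3, 1, 7, 3, 16]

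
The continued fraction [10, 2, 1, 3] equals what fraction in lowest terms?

Fold from the inside: start with 3/1.
  1 + 1/3 = 4/3
  2 + 3/4 = 11/4
  10 + 4/11 = 114/11

114/11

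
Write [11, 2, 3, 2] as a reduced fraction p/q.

183/16

Fold from the inside: start with 2/1.
  3 + 1/2 = 7/2
  2 + 2/7 = 16/7
  11 + 7/16 = 183/16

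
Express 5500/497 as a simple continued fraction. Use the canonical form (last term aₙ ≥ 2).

5500 = 11×497 + 33
497 = 15×33 + 2
33 = 16×2 + 1
2 = 2×1 + 0  (stop)
So 5500/497 = [11; 15, 16, 2].

[11; 15, 16, 2]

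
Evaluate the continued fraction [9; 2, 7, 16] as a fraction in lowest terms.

2291/242

Fold from the inside: start with 16/1.
  7 + 1/16 = 113/16
  2 + 16/113 = 242/113
  9 + 113/242 = 2291/242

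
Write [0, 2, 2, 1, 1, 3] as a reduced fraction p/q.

Using pₖ = aₖpₖ₋₁ + pₖ₋₂ and qₖ = aₖqₖ₋₁ + qₖ₋₂:
  k=0: a=0, p=0, q=1
  k=1: a=2, p=1, q=2
  k=2: a=2, p=2, q=5
  k=3: a=1, p=3, q=7
  k=4: a=1, p=5, q=12
  k=5: a=3, p=18, q=43

18/43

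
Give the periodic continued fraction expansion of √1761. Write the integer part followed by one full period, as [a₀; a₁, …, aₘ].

a₀ = ⌊√1761⌋ = 41.
With m₀=0, d₀=1 and mₖ₊₁ = dₖaₖ − mₖ, dₖ₊₁ = (n − mₖ₊₁²)/dₖ, aₖ₊₁ = ⌊(a₀+mₖ₊₁)/dₖ₊₁⌋:
  k=1: m=41, d=80, a=1
  k=2: m=39, d=3, a=26
  k=3: m=39, d=80, a=1
  k=4: m=41, d=1, a=82
d=1 and a=2a₀=82 at k=4, so the next step gives (m, d) = (41, 80) again — its k=1 value — and the period has length 4.

[41; 1, 26, 1, 82]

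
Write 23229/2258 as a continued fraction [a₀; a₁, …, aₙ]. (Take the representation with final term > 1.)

[10; 3, 2, 11, 1, 1, 13]

23229 = 10×2258 + 649
2258 = 3×649 + 311
649 = 2×311 + 27
311 = 11×27 + 14
27 = 1×14 + 13
14 = 1×13 + 1
13 = 13×1 + 0  (stop)
So 23229/2258 = [10; 3, 2, 11, 1, 1, 13].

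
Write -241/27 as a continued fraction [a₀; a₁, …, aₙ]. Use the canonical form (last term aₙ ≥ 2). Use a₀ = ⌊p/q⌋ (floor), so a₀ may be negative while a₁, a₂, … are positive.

-241 = -9×27 + 2
27 = 13×2 + 1
2 = 2×1 + 0  (stop)
So -241/27 = [-9; 13, 2].

[-9; 13, 2]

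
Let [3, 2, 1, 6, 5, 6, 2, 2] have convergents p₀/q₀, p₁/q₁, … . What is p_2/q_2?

10/3

Using pₖ = aₖpₖ₋₁ + pₖ₋₂, qₖ = aₖqₖ₋₁ + qₖ₋₂ (with p₋₁=1, p₋₂=0, q₋₁=0, q₋₂=1):
  k=0: a=3, p=3, q=1
  k=1: a=2, p=7, q=2
  k=2: a=1, p=10, q=3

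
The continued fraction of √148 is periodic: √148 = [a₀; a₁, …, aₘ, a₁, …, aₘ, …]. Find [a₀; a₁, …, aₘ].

a₀ = ⌊√148⌋ = 12.

[12; 6, 24]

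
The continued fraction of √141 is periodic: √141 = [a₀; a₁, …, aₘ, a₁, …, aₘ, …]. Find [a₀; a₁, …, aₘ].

a₀ = ⌊√141⌋ = 11.
With m₀=0, d₀=1 and mₖ₊₁ = dₖaₖ − mₖ, dₖ₊₁ = (n − mₖ₊₁²)/dₖ, aₖ₊₁ = ⌊(a₀+mₖ₊₁)/dₖ₊₁⌋:
  k=1: m=11, d=20, a=1
  k=2: m=9, d=3, a=6
  k=3: m=9, d=20, a=1
  k=4: m=11, d=1, a=22
d=1 and a=2a₀=22 at k=4, so the next step gives (m, d) = (11, 20) again — its k=1 value — and the period has length 4.

[11; 1, 6, 1, 22]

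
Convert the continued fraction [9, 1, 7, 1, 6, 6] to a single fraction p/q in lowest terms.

Using pₖ = aₖpₖ₋₁ + pₖ₋₂ and qₖ = aₖqₖ₋₁ + qₖ₋₂:
  k=0: a=9, p=9, q=1
  k=1: a=1, p=10, q=1
  k=2: a=7, p=79, q=8
  k=3: a=1, p=89, q=9
  k=4: a=6, p=613, q=62
  k=5: a=6, p=3767, q=381

3767/381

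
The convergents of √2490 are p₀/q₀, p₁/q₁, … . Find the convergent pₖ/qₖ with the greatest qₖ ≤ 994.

49351/989

√2490 = [49; 1, 8, 1, 98, …] (period length 4).
Convergents:
  p_0/q_0 = 49/1
  p_1/q_1 = 50/1
  p_2/q_2 = 449/9
  p_3/q_3 = 499/10
  p_4/q_4 = 49351/989
  p_5/q_5 = 49850/999
q_4 = 989 ≤ 994 < 999 = q_5, so the answer is 49351/989.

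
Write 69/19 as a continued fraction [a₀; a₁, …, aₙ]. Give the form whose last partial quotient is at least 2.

69 = 3×19 + 12
19 = 1×12 + 7
12 = 1×7 + 5
7 = 1×5 + 2
5 = 2×2 + 1
2 = 2×1 + 0  (stop)
So 69/19 = [3; 1, 1, 1, 2, 2].

[3; 1, 1, 1, 2, 2]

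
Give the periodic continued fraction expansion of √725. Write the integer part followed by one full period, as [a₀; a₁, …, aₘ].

a₀ = ⌊√725⌋ = 26.

[26; 1, 12, 2, 12, 1, 52]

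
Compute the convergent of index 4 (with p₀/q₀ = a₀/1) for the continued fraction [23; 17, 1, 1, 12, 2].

10099/438

Using pₖ = aₖpₖ₋₁ + pₖ₋₂, qₖ = aₖqₖ₋₁ + qₖ₋₂ (with p₋₁=1, p₋₂=0, q₋₁=0, q₋₂=1):
  k=0: a=23, p=23, q=1
  k=1: a=17, p=392, q=17
  k=2: a=1, p=415, q=18
  k=3: a=1, p=807, q=35
  k=4: a=12, p=10099, q=438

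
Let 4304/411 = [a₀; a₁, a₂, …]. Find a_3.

2

4304 = 10·411 + 194   →  a_0 = 10
411 = 2·194 + 23   →  a_1 = 2
194 = 8·23 + 10   →  a_2 = 8
23 = 2·10 + 3   →  a_3 = 2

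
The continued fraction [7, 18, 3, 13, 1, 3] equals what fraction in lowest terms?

21848/3097

Fold from the inside: start with 3/1.
  1 + 1/3 = 4/3
  13 + 3/4 = 55/4
  3 + 4/55 = 169/55
  18 + 55/169 = 3097/169
  7 + 169/3097 = 21848/3097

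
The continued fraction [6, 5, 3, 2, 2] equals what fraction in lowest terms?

557/90

Fold from the inside: start with 2/1.
  2 + 1/2 = 5/2
  3 + 2/5 = 17/5
  5 + 5/17 = 90/17
  6 + 17/90 = 557/90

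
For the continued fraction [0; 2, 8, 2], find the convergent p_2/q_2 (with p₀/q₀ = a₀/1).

8/17

Using pₖ = aₖpₖ₋₁ + pₖ₋₂, qₖ = aₖqₖ₋₁ + qₖ₋₂ (with p₋₁=1, p₋₂=0, q₋₁=0, q₋₂=1):
  k=0: a=0, p=0, q=1
  k=1: a=2, p=1, q=2
  k=2: a=8, p=8, q=17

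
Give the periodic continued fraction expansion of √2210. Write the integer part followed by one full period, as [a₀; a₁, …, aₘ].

a₀ = ⌊√2210⌋ = 47.

[47; 94]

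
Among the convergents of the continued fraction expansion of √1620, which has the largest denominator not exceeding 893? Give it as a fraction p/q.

√1620 = [40; 4, 80, …] (period length 2).
Convergents:
  p_0/q_0 = 40/1
  p_1/q_1 = 161/4
  p_2/q_2 = 12920/321
  p_3/q_3 = 51841/1288
q_2 = 321 ≤ 893 < 1288 = q_3, so the answer is 12920/321.

12920/321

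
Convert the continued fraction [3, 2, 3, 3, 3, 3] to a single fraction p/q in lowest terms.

862/251

Using pₖ = aₖpₖ₋₁ + pₖ₋₂ and qₖ = aₖqₖ₋₁ + qₖ₋₂:
  k=0: a=3, p=3, q=1
  k=1: a=2, p=7, q=2
  k=2: a=3, p=24, q=7
  k=3: a=3, p=79, q=23
  k=4: a=3, p=261, q=76
  k=5: a=3, p=862, q=251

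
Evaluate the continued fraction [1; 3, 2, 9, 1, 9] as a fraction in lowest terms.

931/723

Using pₖ = aₖpₖ₋₁ + pₖ₋₂ and qₖ = aₖqₖ₋₁ + qₖ₋₂:
  k=0: a=1, p=1, q=1
  k=1: a=3, p=4, q=3
  k=2: a=2, p=9, q=7
  k=3: a=9, p=85, q=66
  k=4: a=1, p=94, q=73
  k=5: a=9, p=931, q=723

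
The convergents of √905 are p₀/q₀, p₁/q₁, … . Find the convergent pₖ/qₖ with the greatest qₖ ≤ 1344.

21690/721

√905 = [30; 12, 60, …] (period length 2).
Convergents:
  p_0/q_0 = 30/1
  p_1/q_1 = 361/12
  p_2/q_2 = 21690/721
  p_3/q_3 = 260641/8664
q_2 = 721 ≤ 1344 < 8664 = q_3, so the answer is 21690/721.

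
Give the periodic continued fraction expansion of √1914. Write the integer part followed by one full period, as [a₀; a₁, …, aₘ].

a₀ = ⌊√1914⌋ = 43.
With m₀=0, d₀=1 and mₖ₊₁ = dₖaₖ − mₖ, dₖ₊₁ = (n − mₖ₊₁²)/dₖ, aₖ₊₁ = ⌊(a₀+mₖ₊₁)/dₖ₊₁⌋:
  k=1: m=43, d=65, a=1
  k=2: m=22, d=22, a=2
  k=3: m=22, d=65, a=1
  k=4: m=43, d=1, a=86
d=1 and a=2a₀=86 at k=4, so the next step gives (m, d) = (43, 65) again — its k=1 value — and the period has length 4.

[43; 1, 2, 1, 86]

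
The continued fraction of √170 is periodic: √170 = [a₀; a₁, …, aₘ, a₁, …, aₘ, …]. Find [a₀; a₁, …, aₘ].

a₀ = ⌊√170⌋ = 13.

[13; 26]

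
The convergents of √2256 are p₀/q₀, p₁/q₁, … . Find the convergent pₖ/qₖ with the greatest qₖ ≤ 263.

√2256 = [47; 2, 94, …] (period length 2).
Convergents:
  p_0/q_0 = 47/1
  p_1/q_1 = 95/2
  p_2/q_2 = 8977/189
  p_3/q_3 = 18049/380
q_2 = 189 ≤ 263 < 380 = q_3, so the answer is 8977/189.

8977/189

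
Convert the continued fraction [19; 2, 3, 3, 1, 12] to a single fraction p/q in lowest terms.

7443/383

Using pₖ = aₖpₖ₋₁ + pₖ₋₂ and qₖ = aₖqₖ₋₁ + qₖ₋₂:
  k=0: a=19, p=19, q=1
  k=1: a=2, p=39, q=2
  k=2: a=3, p=136, q=7
  k=3: a=3, p=447, q=23
  k=4: a=1, p=583, q=30
  k=5: a=12, p=7443, q=383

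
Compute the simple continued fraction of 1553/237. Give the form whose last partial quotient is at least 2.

[6; 1, 1, 4, 4, 6]

1553 = 6*237 + 131
237 = 1*131 + 106
131 = 1*106 + 25
106 = 4*25 + 6
25 = 4*6 + 1
6 = 6*1 + 0  (stop)
So 1553/237 = [6; 1, 1, 4, 4, 6].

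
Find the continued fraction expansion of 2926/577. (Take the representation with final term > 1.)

[5; 14, 13, 1, 2]

2926 = 5*577 + 41
577 = 14*41 + 3
41 = 13*3 + 2
3 = 1*2 + 1
2 = 2*1 + 0  (stop)
So 2926/577 = [5; 14, 13, 1, 2].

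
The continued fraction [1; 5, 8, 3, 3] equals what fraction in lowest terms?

508/425

Using pₖ = aₖpₖ₋₁ + pₖ₋₂ and qₖ = aₖqₖ₋₁ + qₖ₋₂:
  k=0: a=1, p=1, q=1
  k=1: a=5, p=6, q=5
  k=2: a=8, p=49, q=41
  k=3: a=3, p=153, q=128
  k=4: a=3, p=508, q=425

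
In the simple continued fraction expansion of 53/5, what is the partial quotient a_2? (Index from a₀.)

53 = 10·5 + 3   →  a_0 = 10
5 = 1·3 + 2   →  a_1 = 1
3 = 1·2 + 1   →  a_2 = 1

1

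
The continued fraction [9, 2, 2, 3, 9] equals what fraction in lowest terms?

Fold from the inside: start with 9/1.
  3 + 1/9 = 28/9
  2 + 9/28 = 65/28
  2 + 28/65 = 158/65
  9 + 65/158 = 1487/158

1487/158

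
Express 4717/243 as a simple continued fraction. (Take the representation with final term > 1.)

[19; 2, 2, 3, 14]

4717 = 19×243 + 100
243 = 2×100 + 43
100 = 2×43 + 14
43 = 3×14 + 1
14 = 14×1 + 0  (stop)
So 4717/243 = [19; 2, 2, 3, 14].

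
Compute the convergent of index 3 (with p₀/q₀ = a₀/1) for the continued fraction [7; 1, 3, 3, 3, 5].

101/13

Using pₖ = aₖpₖ₋₁ + pₖ₋₂, qₖ = aₖqₖ₋₁ + qₖ₋₂ (with p₋₁=1, p₋₂=0, q₋₁=0, q₋₂=1):
  k=0: a=7, p=7, q=1
  k=1: a=1, p=8, q=1
  k=2: a=3, p=31, q=4
  k=3: a=3, p=101, q=13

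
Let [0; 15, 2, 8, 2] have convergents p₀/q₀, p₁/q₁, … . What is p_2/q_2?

Using pₖ = aₖpₖ₋₁ + pₖ₋₂, qₖ = aₖqₖ₋₁ + qₖ₋₂ (with p₋₁=1, p₋₂=0, q₋₁=0, q₋₂=1):
  k=0: a=0, p=0, q=1
  k=1: a=15, p=1, q=15
  k=2: a=2, p=2, q=31

2/31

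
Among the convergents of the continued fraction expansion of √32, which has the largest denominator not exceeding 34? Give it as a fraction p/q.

181/32

√32 = [5; 1, 1, 1, 10, …] (period length 4).
Convergents:
  p_0/q_0 = 5/1
  p_1/q_1 = 6/1
  p_2/q_2 = 11/2
  p_3/q_3 = 17/3
  p_4/q_4 = 181/32
  p_5/q_5 = 198/35
q_4 = 32 ≤ 34 < 35 = q_5, so the answer is 181/32.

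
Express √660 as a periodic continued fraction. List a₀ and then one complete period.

[25; 1, 2, 4, 2, 1, 50]

a₀ = ⌊√660⌋ = 25.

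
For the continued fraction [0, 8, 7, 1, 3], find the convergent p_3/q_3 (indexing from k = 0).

8/65

Using pₖ = aₖpₖ₋₁ + pₖ₋₂, qₖ = aₖqₖ₋₁ + qₖ₋₂ (with p₋₁=1, p₋₂=0, q₋₁=0, q₋₂=1):
  k=0: a=0, p=0, q=1
  k=1: a=8, p=1, q=8
  k=2: a=7, p=7, q=57
  k=3: a=1, p=8, q=65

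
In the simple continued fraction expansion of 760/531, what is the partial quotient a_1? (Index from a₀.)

2

760 = 1·531 + 229   →  a_0 = 1
531 = 2·229 + 73   →  a_1 = 2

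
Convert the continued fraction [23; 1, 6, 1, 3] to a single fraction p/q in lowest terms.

Using pₖ = aₖpₖ₋₁ + pₖ₋₂ and qₖ = aₖqₖ₋₁ + qₖ₋₂:
  k=0: a=23, p=23, q=1
  k=1: a=1, p=24, q=1
  k=2: a=6, p=167, q=7
  k=3: a=1, p=191, q=8
  k=4: a=3, p=740, q=31

740/31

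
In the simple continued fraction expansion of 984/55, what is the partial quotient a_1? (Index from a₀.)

1

984 = 17·55 + 49   →  a_0 = 17
55 = 1·49 + 6   →  a_1 = 1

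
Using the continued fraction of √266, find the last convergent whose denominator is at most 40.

212/13

√266 = [16; 3, 4, 3, 32, …] (period length 4).
Convergents:
  p_0/q_0 = 16/1
  p_1/q_1 = 49/3
  p_2/q_2 = 212/13
  p_3/q_3 = 685/42
q_2 = 13 ≤ 40 < 42 = q_3, so the answer is 212/13.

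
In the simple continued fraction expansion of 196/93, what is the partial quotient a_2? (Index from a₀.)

3

196 = 2·93 + 10   →  a_0 = 2
93 = 9·10 + 3   →  a_1 = 9
10 = 3·3 + 1   →  a_2 = 3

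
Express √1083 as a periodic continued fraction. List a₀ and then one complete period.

[32; 1, 9, 1, 64]

a₀ = ⌊√1083⌋ = 32.
With m₀=0, d₀=1 and mₖ₊₁ = dₖaₖ − mₖ, dₖ₊₁ = (n − mₖ₊₁²)/dₖ, aₖ₊₁ = ⌊(a₀+mₖ₊₁)/dₖ₊₁⌋:
  k=1: m=32, d=59, a=1
  k=2: m=27, d=6, a=9
  k=3: m=27, d=59, a=1
  k=4: m=32, d=1, a=64
d=1 and a=2a₀=64 at k=4, so the next step gives (m, d) = (32, 59) again — its k=1 value — and the period has length 4.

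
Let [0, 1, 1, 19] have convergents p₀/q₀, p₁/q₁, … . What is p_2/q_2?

1/2

Using pₖ = aₖpₖ₋₁ + pₖ₋₂, qₖ = aₖqₖ₋₁ + qₖ₋₂ (with p₋₁=1, p₋₂=0, q₋₁=0, q₋₂=1):
  k=0: a=0, p=0, q=1
  k=1: a=1, p=1, q=1
  k=2: a=1, p=1, q=2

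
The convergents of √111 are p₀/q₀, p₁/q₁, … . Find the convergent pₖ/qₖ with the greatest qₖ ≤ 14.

√111 = [10; 1, 1, 6, 1, 1, 20, …] (period length 6).
Convergents:
  p_0/q_0 = 10/1
  p_1/q_1 = 11/1
  p_2/q_2 = 21/2
  p_3/q_3 = 137/13
  p_4/q_4 = 158/15
q_3 = 13 ≤ 14 < 15 = q_4, so the answer is 137/13.

137/13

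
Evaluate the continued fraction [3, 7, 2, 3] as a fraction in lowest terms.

163/52

Fold from the inside: start with 3/1.
  2 + 1/3 = 7/3
  7 + 3/7 = 52/7
  3 + 7/52 = 163/52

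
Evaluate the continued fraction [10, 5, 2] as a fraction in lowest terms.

112/11

Using pₖ = aₖpₖ₋₁ + pₖ₋₂ and qₖ = aₖqₖ₋₁ + qₖ₋₂:
  k=0: a=10, p=10, q=1
  k=1: a=5, p=51, q=5
  k=2: a=2, p=112, q=11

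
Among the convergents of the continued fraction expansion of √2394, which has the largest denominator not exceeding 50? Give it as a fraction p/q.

685/14

√2394 = [48; 1, 12, 1, 96, …] (period length 4).
Convergents:
  p_0/q_0 = 48/1
  p_1/q_1 = 49/1
  p_2/q_2 = 636/13
  p_3/q_3 = 685/14
  p_4/q_4 = 66396/1357
q_3 = 14 ≤ 50 < 1357 = q_4, so the answer is 685/14.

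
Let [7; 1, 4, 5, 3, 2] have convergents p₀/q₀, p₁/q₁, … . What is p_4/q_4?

Using pₖ = aₖpₖ₋₁ + pₖ₋₂, qₖ = aₖqₖ₋₁ + qₖ₋₂ (with p₋₁=1, p₋₂=0, q₋₁=0, q₋₂=1):
  k=0: a=7, p=7, q=1
  k=1: a=1, p=8, q=1
  k=2: a=4, p=39, q=5
  k=3: a=5, p=203, q=26
  k=4: a=3, p=648, q=83

648/83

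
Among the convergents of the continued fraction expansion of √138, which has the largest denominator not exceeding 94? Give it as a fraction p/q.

√138 = [11; 1, 2, 1, 22, …] (period length 4).
Convergents:
  p_0/q_0 = 11/1
  p_1/q_1 = 12/1
  p_2/q_2 = 35/3
  p_3/q_3 = 47/4
  p_4/q_4 = 1069/91
  p_5/q_5 = 1116/95
q_4 = 91 ≤ 94 < 95 = q_5, so the answer is 1069/91.

1069/91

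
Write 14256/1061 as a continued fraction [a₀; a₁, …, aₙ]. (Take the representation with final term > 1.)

[13; 2, 3, 2, 3, 19]

14256 = 13×1061 + 463
1061 = 2×463 + 135
463 = 3×135 + 58
135 = 2×58 + 19
58 = 3×19 + 1
19 = 19×1 + 0  (stop)
So 14256/1061 = [13; 2, 3, 2, 3, 19].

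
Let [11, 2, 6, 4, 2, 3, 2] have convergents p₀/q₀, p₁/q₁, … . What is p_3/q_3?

Using pₖ = aₖpₖ₋₁ + pₖ₋₂, qₖ = aₖqₖ₋₁ + qₖ₋₂ (with p₋₁=1, p₋₂=0, q₋₁=0, q₋₂=1):
  k=0: a=11, p=11, q=1
  k=1: a=2, p=23, q=2
  k=2: a=6, p=149, q=13
  k=3: a=4, p=619, q=54

619/54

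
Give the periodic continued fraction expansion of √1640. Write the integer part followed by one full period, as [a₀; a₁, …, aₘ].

[40; 2, 80]

a₀ = ⌊√1640⌋ = 40.
With m₀=0, d₀=1 and mₖ₊₁ = dₖaₖ − mₖ, dₖ₊₁ = (n − mₖ₊₁²)/dₖ, aₖ₊₁ = ⌊(a₀+mₖ₊₁)/dₖ₊₁⌋:
  k=1: m=40, d=40, a=2
  k=2: m=40, d=1, a=80
d=1 and a=2a₀=80 at k=2, so the next step gives (m, d) = (40, 40) again — its k=1 value — and the period has length 2.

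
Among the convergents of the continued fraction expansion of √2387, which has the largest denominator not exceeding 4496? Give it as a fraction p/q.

√2387 = [48; 1, 5, 1, 96, …] (period length 4).
Convergents:
  p_0/q_0 = 48/1
  p_1/q_1 = 49/1
  p_2/q_2 = 293/6
  p_3/q_3 = 342/7
  p_4/q_4 = 33125/678
  p_5/q_5 = 33467/685
  p_6/q_6 = 200460/4103
  p_7/q_7 = 233927/4788
q_6 = 4103 ≤ 4496 < 4788 = q_7, so the answer is 200460/4103.

200460/4103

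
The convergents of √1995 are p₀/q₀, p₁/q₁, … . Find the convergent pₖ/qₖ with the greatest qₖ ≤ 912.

35911/804

√1995 = [44; 1, 1, 1, 88, …] (period length 4).
Convergents:
  p_0/q_0 = 44/1
  p_1/q_1 = 45/1
  p_2/q_2 = 89/2
  p_3/q_3 = 134/3
  p_4/q_4 = 11881/266
  p_5/q_5 = 12015/269
  p_6/q_6 = 23896/535
  p_7/q_7 = 35911/804
  p_8/q_8 = 3184064/71287
q_7 = 804 ≤ 912 < 71287 = q_8, so the answer is 35911/804.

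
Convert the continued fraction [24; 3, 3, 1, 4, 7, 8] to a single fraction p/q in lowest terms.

Using pₖ = aₖpₖ₋₁ + pₖ₋₂ and qₖ = aₖqₖ₋₁ + qₖ₋₂:
  k=0: a=24, p=24, q=1
  k=1: a=3, p=73, q=3
  k=2: a=3, p=243, q=10
  k=3: a=1, p=316, q=13
  k=4: a=4, p=1507, q=62
  k=5: a=7, p=10865, q=447
  k=6: a=8, p=88427, q=3638

88427/3638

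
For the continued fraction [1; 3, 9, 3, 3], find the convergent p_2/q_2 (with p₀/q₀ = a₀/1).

Using pₖ = aₖpₖ₋₁ + pₖ₋₂, qₖ = aₖqₖ₋₁ + qₖ₋₂ (with p₋₁=1, p₋₂=0, q₋₁=0, q₋₂=1):
  k=0: a=1, p=1, q=1
  k=1: a=3, p=4, q=3
  k=2: a=9, p=37, q=28

37/28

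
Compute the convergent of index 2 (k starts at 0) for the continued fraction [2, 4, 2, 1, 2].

20/9

Using pₖ = aₖpₖ₋₁ + pₖ₋₂, qₖ = aₖqₖ₋₁ + qₖ₋₂ (with p₋₁=1, p₋₂=0, q₋₁=0, q₋₂=1):
  k=0: a=2, p=2, q=1
  k=1: a=4, p=9, q=4
  k=2: a=2, p=20, q=9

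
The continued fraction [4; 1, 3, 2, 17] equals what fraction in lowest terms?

Fold from the inside: start with 17/1.
  2 + 1/17 = 35/17
  3 + 17/35 = 122/35
  1 + 35/122 = 157/122
  4 + 122/157 = 750/157

750/157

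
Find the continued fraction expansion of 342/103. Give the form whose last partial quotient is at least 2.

342 = 3·103 + 33
103 = 3·33 + 4
33 = 8·4 + 1
4 = 4·1 + 0  (stop)
So 342/103 = [3; 3, 8, 4].

[3; 3, 8, 4]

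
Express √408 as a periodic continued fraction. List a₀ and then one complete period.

[20; 5, 40]

a₀ = ⌊√408⌋ = 20.
With m₀=0, d₀=1 and mₖ₊₁ = dₖaₖ − mₖ, dₖ₊₁ = (n − mₖ₊₁²)/dₖ, aₖ₊₁ = ⌊(a₀+mₖ₊₁)/dₖ₊₁⌋:
  k=1: m=20, d=8, a=5
  k=2: m=20, d=1, a=40
d=1 and a=2a₀=40 at k=2, so the next step gives (m, d) = (20, 8) again — its k=1 value — and the period has length 2.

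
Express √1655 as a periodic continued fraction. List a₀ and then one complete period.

a₀ = ⌊√1655⌋ = 40.
With m₀=0, d₀=1 and mₖ₊₁ = dₖaₖ − mₖ, dₖ₊₁ = (n − mₖ₊₁²)/dₖ, aₖ₊₁ = ⌊(a₀+mₖ₊₁)/dₖ₊₁⌋:
  k=1: m=40, d=55, a=1
  k=2: m=15, d=26, a=2
  k=3: m=37, d=11, a=7
  k=4: m=40, d=5, a=16
  k=5: m=40, d=11, a=7
  k=6: m=37, d=26, a=2
  k=7: m=15, d=55, a=1
  k=8: m=40, d=1, a=80
d=1 and a=2a₀=80 at k=8, so the next step gives (m, d) = (40, 55) again — its k=1 value — and the period has length 8.

[40; 1, 2, 7, 16, 7, 2, 1, 80]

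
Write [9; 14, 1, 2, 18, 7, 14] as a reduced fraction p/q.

730068/80509

Fold from the inside: start with 14/1.
  7 + 1/14 = 99/14
  18 + 14/99 = 1796/99
  2 + 99/1796 = 3691/1796
  1 + 1796/3691 = 5487/3691
  14 + 3691/5487 = 80509/5487
  9 + 5487/80509 = 730068/80509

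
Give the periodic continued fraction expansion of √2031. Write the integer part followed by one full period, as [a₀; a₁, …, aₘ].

[45; 15, 90]

a₀ = ⌊√2031⌋ = 45.
With m₀=0, d₀=1 and mₖ₊₁ = dₖaₖ − mₖ, dₖ₊₁ = (n − mₖ₊₁²)/dₖ, aₖ₊₁ = ⌊(a₀+mₖ₊₁)/dₖ₊₁⌋:
  k=1: m=45, d=6, a=15
  k=2: m=45, d=1, a=90
d=1 and a=2a₀=90 at k=2, so the next step gives (m, d) = (45, 6) again — its k=1 value — and the period has length 2.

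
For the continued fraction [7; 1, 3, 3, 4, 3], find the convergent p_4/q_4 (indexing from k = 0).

435/56

Using pₖ = aₖpₖ₋₁ + pₖ₋₂, qₖ = aₖqₖ₋₁ + qₖ₋₂ (with p₋₁=1, p₋₂=0, q₋₁=0, q₋₂=1):
  k=0: a=7, p=7, q=1
  k=1: a=1, p=8, q=1
  k=2: a=3, p=31, q=4
  k=3: a=3, p=101, q=13
  k=4: a=4, p=435, q=56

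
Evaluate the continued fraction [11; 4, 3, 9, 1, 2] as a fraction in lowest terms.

Using pₖ = aₖpₖ₋₁ + pₖ₋₂ and qₖ = aₖqₖ₋₁ + qₖ₋₂:
  k=0: a=11, p=11, q=1
  k=1: a=4, p=45, q=4
  k=2: a=3, p=146, q=13
  k=3: a=9, p=1359, q=121
  k=4: a=1, p=1505, q=134
  k=5: a=2, p=4369, q=389

4369/389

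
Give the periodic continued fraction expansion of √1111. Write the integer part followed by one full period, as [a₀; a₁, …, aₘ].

[33; 3, 66]

a₀ = ⌊√1111⌋ = 33.
With m₀=0, d₀=1 and mₖ₊₁ = dₖaₖ − mₖ, dₖ₊₁ = (n − mₖ₊₁²)/dₖ, aₖ₊₁ = ⌊(a₀+mₖ₊₁)/dₖ₊₁⌋:
  k=1: m=33, d=22, a=3
  k=2: m=33, d=1, a=66
d=1 and a=2a₀=66 at k=2, so the next step gives (m, d) = (33, 22) again — its k=1 value — and the period has length 2.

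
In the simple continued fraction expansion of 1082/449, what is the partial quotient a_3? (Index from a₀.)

3

1082 = 2·449 + 184   →  a_0 = 2
449 = 2·184 + 81   →  a_1 = 2
184 = 2·81 + 22   →  a_2 = 2
81 = 3·22 + 15   →  a_3 = 3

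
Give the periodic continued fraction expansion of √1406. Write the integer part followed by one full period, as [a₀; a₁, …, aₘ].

[37; 2, 74]

a₀ = ⌊√1406⌋ = 37.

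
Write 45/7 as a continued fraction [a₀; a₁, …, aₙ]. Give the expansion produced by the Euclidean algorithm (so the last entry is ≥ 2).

45 = 6·7 + 3
7 = 2·3 + 1
3 = 3·1 + 0  (stop)
So 45/7 = [6; 2, 3].

[6; 2, 3]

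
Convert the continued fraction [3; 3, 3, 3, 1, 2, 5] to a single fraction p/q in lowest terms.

2107/638

Fold from the inside: start with 5/1.
  2 + 1/5 = 11/5
  1 + 5/11 = 16/11
  3 + 11/16 = 59/16
  3 + 16/59 = 193/59
  3 + 59/193 = 638/193
  3 + 193/638 = 2107/638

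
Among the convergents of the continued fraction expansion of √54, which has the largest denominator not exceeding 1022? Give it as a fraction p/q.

√54 = [7; 2, 1, 6, 1, 2, 14, …] (period length 6).
Convergents:
  p_0/q_0 = 7/1
  p_1/q_1 = 15/2
  p_2/q_2 = 22/3
  p_3/q_3 = 147/20
  p_4/q_4 = 169/23
  p_5/q_5 = 485/66
  p_6/q_6 = 6959/947
  p_7/q_7 = 14403/1960
q_6 = 947 ≤ 1022 < 1960 = q_7, so the answer is 6959/947.

6959/947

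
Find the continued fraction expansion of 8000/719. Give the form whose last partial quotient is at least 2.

8000 = 11·719 + 91
719 = 7·91 + 82
91 = 1·82 + 9
82 = 9·9 + 1
9 = 9·1 + 0  (stop)
So 8000/719 = [11; 7, 1, 9, 9].

[11; 7, 1, 9, 9]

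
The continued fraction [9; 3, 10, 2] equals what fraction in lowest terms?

Fold from the inside: start with 2/1.
  10 + 1/2 = 21/2
  3 + 2/21 = 65/21
  9 + 21/65 = 606/65

606/65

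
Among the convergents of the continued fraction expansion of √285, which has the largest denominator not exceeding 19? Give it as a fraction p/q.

√285 = [16; 1, 7, 2, 7, 1, 32, …] (period length 6).
Convergents:
  p_0/q_0 = 16/1
  p_1/q_1 = 17/1
  p_2/q_2 = 135/8
  p_3/q_3 = 287/17
  p_4/q_4 = 2144/127
q_3 = 17 ≤ 19 < 127 = q_4, so the answer is 287/17.

287/17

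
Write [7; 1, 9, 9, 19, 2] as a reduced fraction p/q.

28199/3569

Fold from the inside: start with 2/1.
  19 + 1/2 = 39/2
  9 + 2/39 = 353/39
  9 + 39/353 = 3216/353
  1 + 353/3216 = 3569/3216
  7 + 3216/3569 = 28199/3569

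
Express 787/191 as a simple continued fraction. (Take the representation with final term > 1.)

787 = 4·191 + 23
191 = 8·23 + 7
23 = 3·7 + 2
7 = 3·2 + 1
2 = 2·1 + 0  (stop)
So 787/191 = [4; 8, 3, 3, 2].

[4; 8, 3, 3, 2]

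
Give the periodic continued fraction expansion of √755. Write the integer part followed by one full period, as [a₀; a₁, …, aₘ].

[27; 2, 10, 2, 54]

a₀ = ⌊√755⌋ = 27.
With m₀=0, d₀=1 and mₖ₊₁ = dₖaₖ − mₖ, dₖ₊₁ = (n − mₖ₊₁²)/dₖ, aₖ₊₁ = ⌊(a₀+mₖ₊₁)/dₖ₊₁⌋:
  k=1: m=27, d=26, a=2
  k=2: m=25, d=5, a=10
  k=3: m=25, d=26, a=2
  k=4: m=27, d=1, a=54
d=1 and a=2a₀=54 at k=4, so the next step gives (m, d) = (27, 26) again — its k=1 value — and the period has length 4.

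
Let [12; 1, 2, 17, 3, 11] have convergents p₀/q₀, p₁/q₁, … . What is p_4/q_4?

2015/159

Using pₖ = aₖpₖ₋₁ + pₖ₋₂, qₖ = aₖqₖ₋₁ + qₖ₋₂ (with p₋₁=1, p₋₂=0, q₋₁=0, q₋₂=1):
  k=0: a=12, p=12, q=1
  k=1: a=1, p=13, q=1
  k=2: a=2, p=38, q=3
  k=3: a=17, p=659, q=52
  k=4: a=3, p=2015, q=159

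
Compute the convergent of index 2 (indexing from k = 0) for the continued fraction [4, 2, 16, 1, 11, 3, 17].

148/33

Using pₖ = aₖpₖ₋₁ + pₖ₋₂, qₖ = aₖqₖ₋₁ + qₖ₋₂ (with p₋₁=1, p₋₂=0, q₋₁=0, q₋₂=1):
  k=0: a=4, p=4, q=1
  k=1: a=2, p=9, q=2
  k=2: a=16, p=148, q=33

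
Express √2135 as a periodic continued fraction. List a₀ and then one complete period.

a₀ = ⌊√2135⌋ = 46.
With m₀=0, d₀=1 and mₖ₊₁ = dₖaₖ − mₖ, dₖ₊₁ = (n − mₖ₊₁²)/dₖ, aₖ₊₁ = ⌊(a₀+mₖ₊₁)/dₖ₊₁⌋:
  k=1: m=46, d=19, a=4
  k=2: m=30, d=65, a=1
  k=3: m=35, d=14, a=5
  k=4: m=35, d=65, a=1
  k=5: m=30, d=19, a=4
  k=6: m=46, d=1, a=92
d=1 and a=2a₀=92 at k=6, so the next step gives (m, d) = (46, 19) again — its k=1 value — and the period has length 6.

[46; 4, 1, 5, 1, 4, 92]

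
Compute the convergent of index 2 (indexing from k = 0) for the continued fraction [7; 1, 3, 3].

31/4

Using pₖ = aₖpₖ₋₁ + pₖ₋₂, qₖ = aₖqₖ₋₁ + qₖ₋₂ (with p₋₁=1, p₋₂=0, q₋₁=0, q₋₂=1):
  k=0: a=7, p=7, q=1
  k=1: a=1, p=8, q=1
  k=2: a=3, p=31, q=4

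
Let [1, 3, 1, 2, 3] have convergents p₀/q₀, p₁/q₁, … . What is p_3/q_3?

14/11

Using pₖ = aₖpₖ₋₁ + pₖ₋₂, qₖ = aₖqₖ₋₁ + qₖ₋₂ (with p₋₁=1, p₋₂=0, q₋₁=0, q₋₂=1):
  k=0: a=1, p=1, q=1
  k=1: a=3, p=4, q=3
  k=2: a=1, p=5, q=4
  k=3: a=2, p=14, q=11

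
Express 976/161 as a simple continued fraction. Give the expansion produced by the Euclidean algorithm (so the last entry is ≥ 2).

[6; 16, 10]

976 = 6·161 + 10
161 = 16·10 + 1
10 = 10·1 + 0  (stop)
So 976/161 = [6; 16, 10].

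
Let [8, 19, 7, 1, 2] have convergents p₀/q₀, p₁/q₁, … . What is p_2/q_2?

Using pₖ = aₖpₖ₋₁ + pₖ₋₂, qₖ = aₖqₖ₋₁ + qₖ₋₂ (with p₋₁=1, p₋₂=0, q₋₁=0, q₋₂=1):
  k=0: a=8, p=8, q=1
  k=1: a=19, p=153, q=19
  k=2: a=7, p=1079, q=134

1079/134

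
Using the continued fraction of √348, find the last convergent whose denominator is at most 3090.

√348 = [18; 1, 1, 1, 8, 1, 1, 1, 36, …] (period length 8).
Convergents:
  p_0/q_0 = 18/1
  p_1/q_1 = 19/1
  p_2/q_2 = 37/2
  p_3/q_3 = 56/3
  p_4/q_4 = 485/26
  p_5/q_5 = 541/29
  p_6/q_6 = 1026/55
  p_7/q_7 = 1567/84
  p_8/q_8 = 57438/3079
  p_9/q_9 = 59005/3163
q_8 = 3079 ≤ 3090 < 3163 = q_9, so the answer is 57438/3079.

57438/3079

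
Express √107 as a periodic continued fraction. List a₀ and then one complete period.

a₀ = ⌊√107⌋ = 10.
With m₀=0, d₀=1 and mₖ₊₁ = dₖaₖ − mₖ, dₖ₊₁ = (n − mₖ₊₁²)/dₖ, aₖ₊₁ = ⌊(a₀+mₖ₊₁)/dₖ₊₁⌋:
  k=1: m=10, d=7, a=2
  k=2: m=4, d=13, a=1
  k=3: m=9, d=2, a=9
  k=4: m=9, d=13, a=1
  k=5: m=4, d=7, a=2
  k=6: m=10, d=1, a=20
d=1 and a=2a₀=20 at k=6, so the next step gives (m, d) = (10, 7) again — its k=1 value — and the period has length 6.

[10; 2, 1, 9, 1, 2, 20]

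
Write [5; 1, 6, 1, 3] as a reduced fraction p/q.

182/31

Fold from the inside: start with 3/1.
  1 + 1/3 = 4/3
  6 + 3/4 = 27/4
  1 + 4/27 = 31/27
  5 + 27/31 = 182/31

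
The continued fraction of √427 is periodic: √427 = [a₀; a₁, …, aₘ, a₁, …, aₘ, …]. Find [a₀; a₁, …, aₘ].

[20; 1, 1, 1, 40]

a₀ = ⌊√427⌋ = 20.
With m₀=0, d₀=1 and mₖ₊₁ = dₖaₖ − mₖ, dₖ₊₁ = (n − mₖ₊₁²)/dₖ, aₖ₊₁ = ⌊(a₀+mₖ₊₁)/dₖ₊₁⌋:
  k=1: m=20, d=27, a=1
  k=2: m=7, d=14, a=1
  k=3: m=7, d=27, a=1
  k=4: m=20, d=1, a=40
d=1 and a=2a₀=40 at k=4, so the next step gives (m, d) = (20, 27) again — its k=1 value — and the period has length 4.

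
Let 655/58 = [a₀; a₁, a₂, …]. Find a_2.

655 = 11·58 + 17   →  a_0 = 11
58 = 3·17 + 7   →  a_1 = 3
17 = 2·7 + 3   →  a_2 = 2

2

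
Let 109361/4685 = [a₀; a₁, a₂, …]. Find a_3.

109361 = 23·4685 + 1606   →  a_0 = 23
4685 = 2·1606 + 1473   →  a_1 = 2
1606 = 1·1473 + 133   →  a_2 = 1
1473 = 11·133 + 10   →  a_3 = 11

11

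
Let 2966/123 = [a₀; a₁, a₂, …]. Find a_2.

1

2966 = 24·123 + 14   →  a_0 = 24
123 = 8·14 + 11   →  a_1 = 8
14 = 1·11 + 3   →  a_2 = 1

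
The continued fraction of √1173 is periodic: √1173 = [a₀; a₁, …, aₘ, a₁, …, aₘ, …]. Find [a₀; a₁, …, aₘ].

a₀ = ⌊√1173⌋ = 34.
With m₀=0, d₀=1 and mₖ₊₁ = dₖaₖ − mₖ, dₖ₊₁ = (n − mₖ₊₁²)/dₖ, aₖ₊₁ = ⌊(a₀+mₖ₊₁)/dₖ₊₁⌋:
  k=1: m=34, d=17, a=4
  k=2: m=34, d=1, a=68
d=1 and a=2a₀=68 at k=2, so the next step gives (m, d) = (34, 17) again — its k=1 value — and the period has length 2.

[34; 4, 68]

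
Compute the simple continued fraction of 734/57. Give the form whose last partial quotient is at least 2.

734 = 12*57 + 50
57 = 1*50 + 7
50 = 7*7 + 1
7 = 7*1 + 0  (stop)
So 734/57 = [12; 1, 7, 7].

[12; 1, 7, 7]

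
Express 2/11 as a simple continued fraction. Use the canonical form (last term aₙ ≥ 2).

[0; 5, 2]

2 = 0*11 + 2
11 = 5*2 + 1
2 = 2*1 + 0  (stop)
So 2/11 = [0; 5, 2].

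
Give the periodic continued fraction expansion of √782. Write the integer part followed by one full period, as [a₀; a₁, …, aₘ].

[27; 1, 26, 1, 54]

a₀ = ⌊√782⌋ = 27.
With m₀=0, d₀=1 and mₖ₊₁ = dₖaₖ − mₖ, dₖ₊₁ = (n − mₖ₊₁²)/dₖ, aₖ₊₁ = ⌊(a₀+mₖ₊₁)/dₖ₊₁⌋:
  k=1: m=27, d=53, a=1
  k=2: m=26, d=2, a=26
  k=3: m=26, d=53, a=1
  k=4: m=27, d=1, a=54
d=1 and a=2a₀=54 at k=4, so the next step gives (m, d) = (27, 53) again — its k=1 value — and the period has length 4.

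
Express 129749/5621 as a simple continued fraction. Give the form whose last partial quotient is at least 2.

[23; 12, 16, 14, 2]

129749 = 23·5621 + 466
5621 = 12·466 + 29
466 = 16·29 + 2
29 = 14·2 + 1
2 = 2·1 + 0  (stop)
So 129749/5621 = [23; 12, 16, 14, 2].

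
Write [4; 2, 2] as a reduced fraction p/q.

Fold from the inside: start with 2/1.
  2 + 1/2 = 5/2
  4 + 2/5 = 22/5

22/5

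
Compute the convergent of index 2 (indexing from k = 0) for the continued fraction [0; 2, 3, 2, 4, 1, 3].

Using pₖ = aₖpₖ₋₁ + pₖ₋₂, qₖ = aₖqₖ₋₁ + qₖ₋₂ (with p₋₁=1, p₋₂=0, q₋₁=0, q₋₂=1):
  k=0: a=0, p=0, q=1
  k=1: a=2, p=1, q=2
  k=2: a=3, p=3, q=7

3/7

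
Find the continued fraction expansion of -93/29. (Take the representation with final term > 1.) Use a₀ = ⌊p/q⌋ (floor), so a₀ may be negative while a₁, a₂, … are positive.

-93 = -4*29 + 23
29 = 1*23 + 6
23 = 3*6 + 5
6 = 1*5 + 1
5 = 5*1 + 0  (stop)
So -93/29 = [-4; 1, 3, 1, 5].

[-4; 1, 3, 1, 5]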